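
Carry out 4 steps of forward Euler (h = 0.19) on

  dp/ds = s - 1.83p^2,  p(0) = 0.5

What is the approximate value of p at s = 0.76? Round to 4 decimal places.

Euler: p_{n+1} = p_n + h·f(s_n, p_n).
s=0.000000, p=0.500000: f=-0.457500 → p ← 0.500000 + 0.19·(-0.457500) = 0.413075
s=0.190000, p=0.413075: f=-0.122255 → p ← 0.413075 + 0.19·(-0.122255) = 0.389847
s=0.380000, p=0.389847: f=0.101876 → p ← 0.389847 + 0.19·0.101876 = 0.409203
s=0.570000, p=0.409203: f=0.263572 → p ← 0.409203 + 0.19·0.263572 = 0.459282
p(0.76) ≈ 0.4593

0.4593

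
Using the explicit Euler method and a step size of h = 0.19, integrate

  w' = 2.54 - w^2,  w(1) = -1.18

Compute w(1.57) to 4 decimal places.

Euler: w_{n+1} = w_n + h·f(t_n, w_n).
t=1.000000, w=-1.180000: f=1.147600 → w ← -1.180000 + 0.19·1.147600 = -0.961956
t=1.190000, w=-0.961956: f=1.614641 → w ← -0.961956 + 0.19·1.614641 = -0.655174
t=1.380000, w=-0.655174: f=2.110747 → w ← -0.655174 + 0.19·2.110747 = -0.254132
w(1.57) ≈ -0.2541

-0.2541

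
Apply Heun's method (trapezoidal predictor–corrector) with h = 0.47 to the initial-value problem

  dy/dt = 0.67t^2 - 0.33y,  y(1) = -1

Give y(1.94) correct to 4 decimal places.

0.5513

Heun: k1 = f(t_n, y_n); k2 = f(t_n + h, y_n + h·k1); y_{n+1} = y_n + (h/2)·(k1 + k2).
t=1.000000, y=-1.000000:
  k1 = f(1.000000, -1.000000) = 1.000000
  k2 = f(1.470000, -0.530000) = 1.622703
  y ← -1.000000 + (0.47/2)·(1.000000 + 1.622703) = -0.383665
t=1.470000, y=-0.383665:
  k1 = f(1.470000, -0.383665) = 1.574412
  k2 = f(1.940000, 0.356309) = 2.404030
  y ← -0.383665 + (0.47/2)·(1.574412 + 2.404030) = 0.551269
y(1.94) ≈ 0.5513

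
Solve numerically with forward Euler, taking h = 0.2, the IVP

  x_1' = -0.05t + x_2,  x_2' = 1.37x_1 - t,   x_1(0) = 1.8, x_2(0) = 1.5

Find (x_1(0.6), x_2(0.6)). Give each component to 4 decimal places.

2.9984, 3.1327

Euler on (x_1,x_2): x_1_{n+1} = x_1_n + h·x_1', x_2_{n+1} = x_2_n + h·x_2'.
0.000000: (1.800000, 1.500000); f=(1.500000, 2.466000) → (2.100000, 1.993200)
0.200000: (2.100000, 1.993200); f=(1.983200, 2.677000) → (2.496640, 2.528600)
0.400000: (2.496640, 2.528600); f=(2.508600, 3.020397) → (2.998360, 3.132679)
(x_1(0.6), x_2(0.6)) ≈ (2.9984, 3.1327)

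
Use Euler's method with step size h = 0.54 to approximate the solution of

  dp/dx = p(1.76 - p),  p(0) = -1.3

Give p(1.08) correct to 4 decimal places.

Euler: p_{n+1} = p_n + h·f(x_n, p_n).
x=0.000000, p=-1.300000: f=-3.978000 → p ← -1.300000 + 0.54·(-3.978000) = -3.448120
x=0.540000, p=-3.448120: f=-17.958223 → p ← -3.448120 + 0.54·(-17.958223) = -13.145560
p(1.08) ≈ -13.1456

-13.1456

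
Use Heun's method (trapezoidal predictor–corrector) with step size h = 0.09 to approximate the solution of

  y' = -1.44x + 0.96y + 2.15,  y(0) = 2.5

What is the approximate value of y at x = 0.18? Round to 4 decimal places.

Heun: k1 = f(x_n, y_n); k2 = f(x_n + h, y_n + h·k1); y_{n+1} = y_n + (h/2)·(k1 + k2).
x=0.000000, y=2.500000:
  k1 = f(0.000000, 2.500000) = 4.550000
  k2 = f(0.090000, 2.909500) = 4.813520
  y ← 2.500000 + (0.09/2)·(4.550000 + 4.813520) = 2.921358
x=0.090000, y=2.921358:
  k1 = f(0.090000, 2.921358) = 4.824904
  k2 = f(0.180000, 3.355600) = 5.112176
  y ← 2.921358 + (0.09/2)·(4.824904 + 5.112176) = 3.368527
y(0.18) ≈ 3.3685

3.3685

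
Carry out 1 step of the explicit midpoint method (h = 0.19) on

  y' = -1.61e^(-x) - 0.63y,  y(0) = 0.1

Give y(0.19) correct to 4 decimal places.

Midpoint: k1 = f(x_n, y_n); k2 = f(x_n + h/2, y_n + (h/2)·k1); y_{n+1} = y_n + h·k2.
x=0.000000, y=0.100000:
  k1 = f(0.000000, 0.100000) = -1.673000
  k2 = f(0.095000, -0.058935) = -1.426961
  y ← 0.100000 + 0.19·(-1.426961) = -0.171123
y(0.19) ≈ -0.1711

-0.1711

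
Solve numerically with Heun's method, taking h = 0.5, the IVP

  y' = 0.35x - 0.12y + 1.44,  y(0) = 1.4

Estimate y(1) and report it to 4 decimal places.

2.7678

Heun: k1 = f(x_n, y_n); k2 = f(x_n + h, y_n + h·k1); y_{n+1} = y_n + (h/2)·(k1 + k2).
x=0.000000, y=1.400000:
  k1 = f(0.000000, 1.400000) = 1.272000
  k2 = f(0.500000, 2.036000) = 1.370680
  y ← 1.400000 + (0.5/2)·(1.272000 + 1.370680) = 2.060670
x=0.500000, y=2.060670:
  k1 = f(0.500000, 2.060670) = 1.367720
  k2 = f(1.000000, 2.744530) = 1.460656
  y ← 2.060670 + (0.5/2)·(1.367720 + 1.460656) = 2.767764
y(1) ≈ 2.7678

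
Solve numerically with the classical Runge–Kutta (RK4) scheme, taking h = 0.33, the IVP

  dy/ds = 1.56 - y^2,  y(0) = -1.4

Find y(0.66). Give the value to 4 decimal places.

RK4: k1 = f(s_n, y_n); k2 = f(s_n + h/2, y_n + (h/2)·k1); k3 = f(s_n + h/2, y_n + (h/2)·k2); k4 = f(s_n + h, y_n + h·k3); y_{n+1} = y_n + (h/6)·(k1 + 2k2 + 2k3 + k4).
s=0.000000, y=-1.400000:
  k1 = f(0.000000, -1.400000) = -0.400000
  k2 = f(0.165000, -1.466000) = -0.589156
  k3 = f(0.165000, -1.497211) = -0.681640
  k4 = f(0.330000, -1.624941) = -1.080434
  y ← -1.400000 + (0.33/6)·(k1 + 2k2 + 2k3 + k4) = -1.621211
s=0.330000, y=-1.621211:
  k1 = f(0.330000, -1.621211) = -1.068326
  k2 = f(0.495000, -1.797485) = -1.670953
  k3 = f(0.495000, -1.896919) = -2.038301
  k4 = f(0.660000, -2.293851) = -3.701751
  y ← -1.621211 + (0.33/6)·(k1 + 2k2 + 2k3 + k4) = -2.291584
y(0.66) ≈ -2.2916

-2.2916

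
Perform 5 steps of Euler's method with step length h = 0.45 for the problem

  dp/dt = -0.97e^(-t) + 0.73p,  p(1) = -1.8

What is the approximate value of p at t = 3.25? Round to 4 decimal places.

Euler: p_{n+1} = p_n + h·f(t_n, p_n).
t=1.000000, p=-1.800000: f=-1.670843 → p ← -1.800000 + 0.45·(-1.670843) = -2.551879
t=1.450000, p=-2.551879: f=-2.090405 → p ← -2.551879 + 0.45·(-2.090405) = -3.492562
t=1.900000, p=-3.492562: f=-2.694652 → p ← -3.492562 + 0.45·(-2.694652) = -4.705155
t=2.350000, p=-4.705155: f=-3.527271 → p ← -4.705155 + 0.45·(-3.527271) = -6.292427
t=2.800000, p=-6.292427: f=-4.652457 → p ← -6.292427 + 0.45·(-4.652457) = -8.386033
p(3.25) ≈ -8.3860

-8.3860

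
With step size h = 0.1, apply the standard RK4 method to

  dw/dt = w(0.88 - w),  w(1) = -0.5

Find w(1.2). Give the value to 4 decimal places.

-0.6694

RK4: k1 = f(t_n, w_n); k2 = f(t_n + h/2, w_n + (h/2)·k1); k3 = f(t_n + h/2, w_n + (h/2)·k2); k4 = f(t_n + h, w_n + h·k3); w_{n+1} = w_n + (h/6)·(k1 + 2k2 + 2k3 + k4).
t=1.000000, w=-0.500000:
  k1 = f(1.000000, -0.500000) = -0.690000
  k2 = f(1.050000, -0.534500) = -0.756050
  k3 = f(1.050000, -0.537803) = -0.762498
  k4 = f(1.100000, -0.576250) = -0.839164
  w ← -0.500000 + (0.1/6)·(k1 + 2k2 + 2k3 + k4) = -0.576104
t=1.100000, w=-0.576104:
  k1 = f(1.100000, -0.576104) = -0.838868
  k2 = f(1.150000, -0.618048) = -0.925865
  k3 = f(1.150000, -0.622398) = -0.935089
  k4 = f(1.200000, -0.669613) = -1.037641
  w ← -0.576104 + (0.1/6)·(k1 + 2k2 + 2k3 + k4) = -0.669411
w(1.2) ≈ -0.6694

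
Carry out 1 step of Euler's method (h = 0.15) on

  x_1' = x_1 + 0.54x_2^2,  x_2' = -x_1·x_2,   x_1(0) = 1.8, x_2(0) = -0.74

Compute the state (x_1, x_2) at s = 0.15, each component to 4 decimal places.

2.1144, -0.5402

Euler on (x_1,x_2): x_1_{n+1} = x_1_n + h·x_1', x_2_{n+1} = x_2_n + h·x_2'.
0.000000: (1.800000, -0.740000); f=(2.095704, 1.332000) → (2.114356, -0.540200)
(x_1(0.15), x_2(0.15)) ≈ (2.1144, -0.5402)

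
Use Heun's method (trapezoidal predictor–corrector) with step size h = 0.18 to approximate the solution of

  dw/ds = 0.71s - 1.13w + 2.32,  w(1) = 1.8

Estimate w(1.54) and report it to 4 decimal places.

2.2870

Heun: k1 = f(s_n, w_n); k2 = f(s_n + h, w_n + h·k1); w_{n+1} = w_n + (h/2)·(k1 + k2).
s=1.000000, w=1.800000:
  k1 = f(1.000000, 1.800000) = 0.996000
  k2 = f(1.180000, 1.979280) = 0.921214
  w ← 1.800000 + (0.18/2)·(0.996000 + 0.921214) = 1.972549
s=1.180000, w=1.972549:
  k1 = f(1.180000, 1.972549) = 0.928819
  k2 = f(1.360000, 2.139737) = 0.867698
  w ← 1.972549 + (0.18/2)·(0.928819 + 0.867698) = 2.134236
s=1.360000, w=2.134236:
  k1 = f(1.360000, 2.134236) = 0.873914
  k2 = f(1.540000, 2.291540) = 0.823960
  w ← 2.134236 + (0.18/2)·(0.873914 + 0.823960) = 2.287044
w(1.54) ≈ 2.2870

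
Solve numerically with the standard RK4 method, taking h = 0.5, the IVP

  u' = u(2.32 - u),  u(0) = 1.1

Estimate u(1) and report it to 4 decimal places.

RK4: k1 = f(s_n, u_n); k2 = f(s_n + h/2, u_n + (h/2)·k1); k3 = f(s_n + h/2, u_n + (h/2)·k2); k4 = f(s_n + h, u_n + h·k3); u_{n+1} = u_n + (h/6)·(k1 + 2k2 + 2k3 + k4).
s=0.000000, u=1.100000:
  k1 = f(0.000000, 1.100000) = 1.342000
  k2 = f(0.250000, 1.435500) = 1.269700
  k3 = f(0.250000, 1.417425) = 1.279332
  k4 = f(0.500000, 1.739666) = 1.009587
  u ← 1.100000 + (0.5/6)·(k1 + 2k2 + 2k3 + k4) = 1.720804
s=0.500000, u=1.720804:
  k1 = f(0.500000, 1.720804) = 1.031099
  k2 = f(0.750000, 1.978579) = 0.675529
  k3 = f(0.750000, 1.889686) = 0.813158
  k4 = f(1.000000, 2.127383) = 0.409770
  u ← 1.720804 + (0.5/6)·(k1 + 2k2 + 2k3 + k4) = 2.088991
u(1) ≈ 2.0890

2.0890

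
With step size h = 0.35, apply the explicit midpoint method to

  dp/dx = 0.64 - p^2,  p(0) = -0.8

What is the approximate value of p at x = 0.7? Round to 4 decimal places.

Midpoint: k1 = f(x_n, p_n); k2 = f(x_n + h/2, p_n + (h/2)·k1); p_{n+1} = p_n + h·k2.
x=0.000000, p=-0.800000:
  k1 = f(0.000000, -0.800000) = 0.000000
  k2 = f(0.175000, -0.800000) = 0.000000
  p ← -0.800000 + 0.35·0.000000 = -0.800000
x=0.350000, p=-0.800000:
  k1 = f(0.350000, -0.800000) = 0.000000
  k2 = f(0.525000, -0.800000) = 0.000000
  p ← -0.800000 + 0.35·0.000000 = -0.800000
p(0.7) ≈ -0.8000

-0.8000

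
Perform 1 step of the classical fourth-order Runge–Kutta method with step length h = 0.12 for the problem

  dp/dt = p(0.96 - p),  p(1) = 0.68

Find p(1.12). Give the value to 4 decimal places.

0.7023

RK4: k1 = f(t_n, p_n); k2 = f(t_n + h/2, p_n + (h/2)·k1); k3 = f(t_n + h/2, p_n + (h/2)·k2); k4 = f(t_n + h, p_n + h·k3); p_{n+1} = p_n + (h/6)·(k1 + 2k2 + 2k3 + k4).
t=1.000000, p=0.680000:
  k1 = f(1.000000, 0.680000) = 0.190400
  k2 = f(1.060000, 0.691424) = 0.185700
  k3 = f(1.060000, 0.691142) = 0.185819
  k4 = f(1.120000, 0.702298) = 0.180983
  p ← 0.680000 + (0.12/6)·(k1 + 2k2 + 2k3 + k4) = 0.702288
p(1.12) ≈ 0.7023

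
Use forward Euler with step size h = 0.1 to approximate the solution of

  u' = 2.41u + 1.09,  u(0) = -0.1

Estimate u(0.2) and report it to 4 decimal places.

0.0903

Euler: u_{n+1} = u_n + h·f(s_n, u_n).
s=0.000000, u=-0.100000: f=0.849000 → u ← -0.100000 + 0.1·0.849000 = -0.015100
s=0.100000, u=-0.015100: f=1.053609 → u ← -0.015100 + 0.1·1.053609 = 0.090261
u(0.2) ≈ 0.0903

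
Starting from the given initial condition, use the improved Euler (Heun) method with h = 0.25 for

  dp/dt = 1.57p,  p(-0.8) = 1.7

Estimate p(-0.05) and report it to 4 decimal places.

5.3949

Heun: k1 = f(t_n, p_n); k2 = f(t_n + h, p_n + h·k1); p_{n+1} = p_n + (h/2)·(k1 + k2).
t=-0.800000, p=1.700000:
  k1 = f(-0.800000, 1.700000) = 2.669000
  k2 = f(-0.550000, 2.367250) = 3.716582
  p ← 1.700000 + (0.25/2)·(2.669000 + 3.716582) = 2.498198
t=-0.550000, p=2.498198:
  k1 = f(-0.550000, 2.498198) = 3.922171
  k2 = f(-0.300000, 3.478740) = 5.461623
  p ← 2.498198 + (0.25/2)·(3.922171 + 5.461623) = 3.671172
t=-0.300000, p=3.671172:
  k1 = f(-0.300000, 3.671172) = 5.763740
  k2 = f(-0.050000, 5.112107) = 8.026008
  p ← 3.671172 + (0.25/2)·(5.763740 + 8.026008) = 5.394890
p(-0.05) ≈ 5.3949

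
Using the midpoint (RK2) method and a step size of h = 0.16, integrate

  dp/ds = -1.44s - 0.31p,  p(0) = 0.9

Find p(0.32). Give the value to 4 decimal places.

0.7431

Midpoint: k1 = f(s_n, p_n); k2 = f(s_n + h/2, p_n + (h/2)·k1); p_{n+1} = p_n + h·k2.
s=0.000000, p=0.900000:
  k1 = f(0.000000, 0.900000) = -0.279000
  k2 = f(0.080000, 0.877680) = -0.387281
  p ← 0.900000 + 0.16·(-0.387281) = 0.838035
s=0.160000, p=0.838035:
  k1 = f(0.160000, 0.838035) = -0.490191
  k2 = f(0.240000, 0.798820) = -0.593234
  p ← 0.838035 + 0.16·(-0.593234) = 0.743118
p(0.32) ≈ 0.7431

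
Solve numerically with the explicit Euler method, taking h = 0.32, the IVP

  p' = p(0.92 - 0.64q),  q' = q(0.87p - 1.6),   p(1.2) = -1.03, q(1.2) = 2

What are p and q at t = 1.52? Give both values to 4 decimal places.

Euler on (p,q): p_{n+1} = p_n + h·p', q_{n+1} = q_n + h·q'.
1.200000: (-1.030000, 2.000000); f=(0.370800, -4.992200) → (-0.911344, 0.402496)
(p(1.52), q(1.52)) ≈ (-0.9113, 0.4025)

-0.9113, 0.4025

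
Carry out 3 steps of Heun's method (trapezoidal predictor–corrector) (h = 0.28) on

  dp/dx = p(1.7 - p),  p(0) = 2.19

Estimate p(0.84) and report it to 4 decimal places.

1.8090

Heun: k1 = f(x_n, p_n); k2 = f(x_n + h, p_n + h·k1); p_{n+1} = p_n + (h/2)·(k1 + k2).
x=0.000000, p=2.190000:
  k1 = f(0.000000, 2.190000) = -1.073100
  k2 = f(0.280000, 1.889532) = -0.358127
  p ← 2.190000 + (0.28/2)·(-1.073100 + (-0.358127)) = 1.989628
x=0.280000, p=1.989628:
  k1 = f(0.280000, 1.989628) = -0.576253
  k2 = f(0.560000, 1.828278) = -0.234527
  p ← 1.989628 + (0.28/2)·(-0.576253 + (-0.234527)) = 1.876119
x=0.560000, p=1.876119:
  k1 = f(0.560000, 1.876119) = -0.330420
  k2 = f(0.840000, 1.783601) = -0.149112
  p ← 1.876119 + (0.28/2)·(-0.330420 + (-0.149112)) = 1.808985
p(0.84) ≈ 1.8090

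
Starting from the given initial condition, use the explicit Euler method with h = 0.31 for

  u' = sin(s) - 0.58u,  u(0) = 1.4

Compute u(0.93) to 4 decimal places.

Euler: u_{n+1} = u_n + h·f(s_n, u_n).
s=0.000000, u=1.400000: f=-0.812000 → u ← 1.400000 + 0.31·(-0.812000) = 1.148280
s=0.310000, u=1.148280: f=-0.360944 → u ← 1.148280 + 0.31·(-0.360944) = 1.036387
s=0.620000, u=1.036387: f=-0.020070 → u ← 1.036387 + 0.31·(-0.020070) = 1.030166
u(0.93) ≈ 1.0302

1.0302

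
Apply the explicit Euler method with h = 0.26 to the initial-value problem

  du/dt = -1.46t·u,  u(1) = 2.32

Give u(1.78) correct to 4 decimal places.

Euler: u_{n+1} = u_n + h·f(t_n, u_n).
t=1.000000, u=2.320000: f=-3.387200 → u ← 2.320000 + 0.26·(-3.387200) = 1.439328
t=1.260000, u=1.439328: f=-2.647788 → u ← 1.439328 + 0.26·(-2.647788) = 0.750903
t=1.520000, u=0.750903: f=-1.666404 → u ← 0.750903 + 0.26·(-1.666404) = 0.317638
u(1.78) ≈ 0.3176

0.3176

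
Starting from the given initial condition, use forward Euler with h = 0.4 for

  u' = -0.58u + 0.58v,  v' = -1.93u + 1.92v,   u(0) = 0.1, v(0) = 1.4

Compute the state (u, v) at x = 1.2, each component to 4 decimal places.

Euler on (u,v): u_{n+1} = u_n + h·u', v_{n+1} = v_n + h·v'.
0.000000: (0.100000, 1.400000); f=(0.754000, 2.495000) → (0.401600, 2.398000)
0.400000: (0.401600, 2.398000); f=(1.157912, 3.829072) → (0.864765, 3.929629)
0.800000: (0.864765, 3.929629); f=(1.777621, 5.875891) → (1.575813, 6.279985)
(u(1.2), v(1.2)) ≈ (1.5758, 6.2800)

1.5758, 6.2800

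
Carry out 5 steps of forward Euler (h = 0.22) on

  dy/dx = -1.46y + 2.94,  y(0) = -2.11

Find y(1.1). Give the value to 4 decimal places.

1.4194

Euler: y_{n+1} = y_n + h·f(x_n, y_n).
x=0.000000, y=-2.110000: f=6.020600 → y ← -2.110000 + 0.22·6.020600 = -0.785468
x=0.220000, y=-0.785468: f=4.086783 → y ← -0.785468 + 0.22·4.086783 = 0.113624
x=0.440000, y=0.113624: f=2.774108 → y ← 0.113624 + 0.22·2.774108 = 0.723928
x=0.660000, y=0.723928: f=1.883065 → y ← 0.723928 + 0.22·1.883065 = 1.138202
x=0.880000, y=1.138202: f=1.278224 → y ← 1.138202 + 0.22·1.278224 = 1.419412
y(1.1) ≈ 1.4194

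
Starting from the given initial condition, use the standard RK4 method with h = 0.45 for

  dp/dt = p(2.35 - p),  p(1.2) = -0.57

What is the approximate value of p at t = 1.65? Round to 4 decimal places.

RK4: k1 = f(t_n, p_n); k2 = f(t_n + h/2, p_n + (h/2)·k1); k3 = f(t_n + h/2, p_n + (h/2)·k2); k4 = f(t_n + h, p_n + h·k3); p_{n+1} = p_n + (h/6)·(k1 + 2k2 + 2k3 + k4).
t=1.200000, p=-0.570000:
  k1 = f(1.200000, -0.570000) = -1.664400
  k2 = f(1.425000, -0.944490) = -3.111613
  k3 = f(1.425000, -1.270113) = -4.597952
  k4 = f(1.650000, -2.639078) = -13.166569
  p ← -0.570000 + (0.45/6)·(k1 + 2k2 + 2k3 + k4) = -2.838757
p(1.65) ≈ -2.8388

-2.8388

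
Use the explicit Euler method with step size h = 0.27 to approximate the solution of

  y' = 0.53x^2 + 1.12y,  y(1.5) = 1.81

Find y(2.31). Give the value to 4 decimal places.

5.7242

Euler: y_{n+1} = y_n + h·f(x_n, y_n).
x=1.500000, y=1.810000: f=3.219700 → y ← 1.810000 + 0.27·3.219700 = 2.679319
x=1.770000, y=2.679319: f=4.661274 → y ← 2.679319 + 0.27·4.661274 = 3.937863
x=2.040000, y=3.937863: f=6.616055 → y ← 3.937863 + 0.27·6.616055 = 5.724198
y(2.31) ≈ 5.7242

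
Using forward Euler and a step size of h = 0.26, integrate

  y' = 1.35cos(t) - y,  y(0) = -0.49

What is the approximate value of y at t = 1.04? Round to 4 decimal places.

0.6560

Euler: y_{n+1} = y_n + h·f(t_n, y_n).
t=0.000000, y=-0.490000: f=1.840000 → y ← -0.490000 + 0.26·1.840000 = -0.011600
t=0.260000, y=-0.011600: f=1.316226 → y ← -0.011600 + 0.26·1.316226 = 0.330619
t=0.520000, y=0.330619: f=0.840937 → y ← 0.330619 + 0.26·0.840937 = 0.549263
t=0.780000, y=0.549263: f=0.410471 → y ← 0.549263 + 0.26·0.410471 = 0.655985
y(1.04) ≈ 0.6560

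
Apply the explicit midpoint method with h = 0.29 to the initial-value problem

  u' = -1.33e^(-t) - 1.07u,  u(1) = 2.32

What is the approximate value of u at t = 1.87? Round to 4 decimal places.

0.7651

Midpoint: k1 = f(t_n, u_n); k2 = f(t_n + h/2, u_n + (h/2)·k1); u_{n+1} = u_n + h·k2.
t=1.000000, u=2.320000:
  k1 = f(1.000000, 2.320000) = -2.971680
  k2 = f(1.145000, 1.889106) = -2.444582
  u ← 2.320000 + 0.29·(-2.444582) = 1.611071
t=1.290000, u=1.611071:
  k1 = f(1.290000, 1.611071) = -2.089956
  k2 = f(1.435000, 1.308028) = -1.716283
  u ← 1.611071 + 0.29·(-1.716283) = 1.113349
t=1.580000, u=1.113349:
  k1 = f(1.580000, 1.113349) = -1.465231
  k2 = f(1.725000, 0.900891) = -1.200923
  u ← 1.113349 + 0.29·(-1.200923) = 0.765081
u(1.87) ≈ 0.7651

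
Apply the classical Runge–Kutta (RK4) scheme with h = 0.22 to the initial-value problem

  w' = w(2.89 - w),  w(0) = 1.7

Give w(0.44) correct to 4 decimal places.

2.4157

RK4: k1 = f(x_n, w_n); k2 = f(x_n + h/2, w_n + (h/2)·k1); k3 = f(x_n + h/2, w_n + (h/2)·k2); k4 = f(x_n + h, w_n + h·k3); w_{n+1} = w_n + (h/6)·(k1 + 2k2 + 2k3 + k4).
x=0.000000, w=1.700000:
  k1 = f(0.000000, 1.700000) = 2.023000
  k2 = f(0.110000, 1.922530) = 1.859990
  k3 = f(0.110000, 1.904599) = 1.876794
  k4 = f(0.220000, 2.112895) = 1.641942
  w ← 1.700000 + (0.22/6)·(k1 + 2k2 + 2k3 + k4) = 2.108412
x=0.220000, w=2.108412:
  k1 = f(0.220000, 2.108412) = 1.647909
  k2 = f(0.330000, 2.289682) = 1.374537
  k3 = f(0.330000, 2.259611) = 1.424434
  k4 = f(0.440000, 2.421787) = 1.133911
  w ← 2.108412 + (0.22/6)·(k1 + 2k2 + 2k3 + k4) = 2.415670
w(0.44) ≈ 2.4157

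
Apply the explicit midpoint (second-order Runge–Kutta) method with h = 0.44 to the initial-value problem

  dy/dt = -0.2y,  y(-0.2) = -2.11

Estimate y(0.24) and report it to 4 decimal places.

Midpoint: k1 = f(t_n, y_n); k2 = f(t_n + h/2, y_n + (h/2)·k1); y_{n+1} = y_n + h·k2.
t=-0.200000, y=-2.110000:
  k1 = f(-0.200000, -2.110000) = 0.422000
  k2 = f(0.020000, -2.017160) = 0.403432
  y ← -2.110000 + 0.44·0.403432 = -1.932490
y(0.24) ≈ -1.9325

-1.9325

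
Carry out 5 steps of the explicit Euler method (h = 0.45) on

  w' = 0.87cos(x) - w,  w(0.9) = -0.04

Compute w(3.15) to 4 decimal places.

-0.4816

Euler: w_{n+1} = w_n + h·f(x_n, w_n).
x=0.900000, w=-0.040000: f=0.580801 → w ← -0.040000 + 0.45·0.580801 = 0.221360
x=1.350000, w=0.221360: f=-0.030824 → w ← 0.221360 + 0.45·(-0.030824) = 0.207489
x=1.800000, w=0.207489: f=-0.405155 → w ← 0.207489 + 0.45·(-0.405155) = 0.025169
x=2.250000, w=0.025169: f=-0.571681 → w ← 0.025169 + 0.45·(-0.571681) = -0.232087
x=2.700000, w=-0.232087: f=-0.554456 → w ← -0.232087 + 0.45·(-0.554456) = -0.481592
w(3.15) ≈ -0.4816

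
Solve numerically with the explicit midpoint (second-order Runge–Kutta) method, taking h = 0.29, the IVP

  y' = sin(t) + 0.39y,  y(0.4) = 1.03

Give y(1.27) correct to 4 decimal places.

2.1692

Midpoint: k1 = f(t_n, y_n); k2 = f(t_n + h/2, y_n + (h/2)·k1); y_{n+1} = y_n + h·k2.
t=0.400000, y=1.030000:
  k1 = f(0.400000, 1.030000) = 0.791118
  k2 = f(0.545000, 1.144712) = 0.964856
  y ← 1.030000 + 0.29·0.964856 = 1.309808
t=0.690000, y=1.309808:
  k1 = f(0.690000, 1.309808) = 1.147362
  k2 = f(0.835000, 1.476176) = 1.317005
  y ← 1.309808 + 0.29·1.317005 = 1.691740
t=0.980000, y=1.691740:
  k1 = f(0.980000, 1.691740) = 1.490276
  k2 = f(1.125000, 1.907830) = 1.646321
  y ← 1.691740 + 0.29·1.646321 = 2.169173
y(1.27) ≈ 2.1692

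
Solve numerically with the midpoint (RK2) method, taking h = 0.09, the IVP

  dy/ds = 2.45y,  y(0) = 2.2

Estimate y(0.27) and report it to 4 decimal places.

4.2436

Midpoint: k1 = f(s_n, y_n); k2 = f(s_n + h/2, y_n + (h/2)·k1); y_{n+1} = y_n + h·k2.
s=0.000000, y=2.200000:
  k1 = f(0.000000, 2.200000) = 5.390000
  k2 = f(0.045000, 2.442550) = 5.984248
  y ← 2.200000 + 0.09·5.984248 = 2.738582
s=0.090000, y=2.738582:
  k1 = f(0.090000, 2.738582) = 6.709527
  k2 = f(0.135000, 3.040511) = 7.449252
  y ← 2.738582 + 0.09·7.449252 = 3.409015
s=0.180000, y=3.409015:
  k1 = f(0.180000, 3.409015) = 8.352087
  k2 = f(0.225000, 3.784859) = 9.272904
  y ← 3.409015 + 0.09·9.272904 = 4.243576
y(0.27) ≈ 4.2436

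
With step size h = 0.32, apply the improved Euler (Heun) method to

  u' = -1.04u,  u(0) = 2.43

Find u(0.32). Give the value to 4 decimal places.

Heun: k1 = f(s_n, u_n); k2 = f(s_n + h, u_n + h·k1); u_{n+1} = u_n + (h/2)·(k1 + k2).
s=0.000000, u=2.430000:
  k1 = f(0.000000, 2.430000) = -2.527200
  k2 = f(0.320000, 1.621296) = -1.686148
  u ← 2.430000 + (0.32/2)·(-2.527200 + (-1.686148)) = 1.755864
u(0.32) ≈ 1.7559

1.7559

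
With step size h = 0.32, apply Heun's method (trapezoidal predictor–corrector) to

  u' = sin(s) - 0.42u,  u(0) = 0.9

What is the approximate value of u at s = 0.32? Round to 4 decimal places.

Heun: k1 = f(s_n, u_n); k2 = f(s_n + h, u_n + h·k1); u_{n+1} = u_n + (h/2)·(k1 + k2).
s=0.000000, u=0.900000:
  k1 = f(0.000000, 0.900000) = -0.378000
  k2 = f(0.320000, 0.779040) = -0.012630
  u ← 0.900000 + (0.32/2)·(-0.378000 + (-0.012630)) = 0.837499
u(0.32) ≈ 0.8375

0.8375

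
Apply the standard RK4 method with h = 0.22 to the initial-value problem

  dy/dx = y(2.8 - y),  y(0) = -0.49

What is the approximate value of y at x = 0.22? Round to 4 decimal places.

-1.0643

RK4: k1 = f(x_n, y_n); k2 = f(x_n + h/2, y_n + (h/2)·k1); k3 = f(x_n + h/2, y_n + (h/2)·k2); k4 = f(x_n + h, y_n + h·k3); y_{n+1} = y_n + (h/6)·(k1 + 2k2 + 2k3 + k4).
x=0.000000, y=-0.490000:
  k1 = f(0.000000, -0.490000) = -1.612100
  k2 = f(0.110000, -0.667331) = -2.313857
  k3 = f(0.110000, -0.744524) = -2.638985
  k4 = f(0.220000, -1.070577) = -4.143749
  y ← -0.490000 + (0.22/6)·(k1 + 2k2 + 2k3 + k4) = -1.064256
y(0.22) ≈ -1.0643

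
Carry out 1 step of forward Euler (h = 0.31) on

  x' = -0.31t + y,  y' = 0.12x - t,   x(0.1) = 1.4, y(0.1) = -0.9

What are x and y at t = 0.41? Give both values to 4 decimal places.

1.1114, -0.8789

Euler on (x,y): x_{n+1} = x_n + h·x', y_{n+1} = y_n + h·y'.
0.100000: (1.400000, -0.900000); f=(-0.931000, 0.068000) → (1.111390, -0.878920)
(x(0.41), y(0.41)) ≈ (1.1114, -0.8789)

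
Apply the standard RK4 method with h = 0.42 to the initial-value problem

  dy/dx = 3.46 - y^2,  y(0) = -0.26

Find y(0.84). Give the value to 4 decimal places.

RK4: k1 = f(x_n, y_n); k2 = f(x_n + h/2, y_n + (h/2)·k1); k3 = f(x_n + h/2, y_n + (h/2)·k2); k4 = f(x_n + h, y_n + h·k3); y_{n+1} = y_n + (h/6)·(k1 + 2k2 + 2k3 + k4).
x=0.000000, y=-0.260000:
  k1 = f(0.000000, -0.260000) = 3.392400
  k2 = f(0.210000, 0.452404) = 3.255331
  k3 = f(0.210000, 0.423619) = 3.280547
  k4 = f(0.420000, 1.117830) = 2.210457
  y ← -0.260000 + (0.42/6)·(k1 + 2k2 + 2k3 + k4) = 1.047223
x=0.420000, y=1.047223:
  k1 = f(0.420000, 1.047223) = 2.363324
  k2 = f(0.630000, 1.543521) = 1.077543
  k3 = f(0.630000, 1.273507) = 1.838180
  k4 = f(0.840000, 1.819259) = 0.150298
  y ← 1.047223 + (0.42/6)·(k1 + 2k2 + 2k3 + k4) = 1.631378
y(0.84) ≈ 1.6314

1.6314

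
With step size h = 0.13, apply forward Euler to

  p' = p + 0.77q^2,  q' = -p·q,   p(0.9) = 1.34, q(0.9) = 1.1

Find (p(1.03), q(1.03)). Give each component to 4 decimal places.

Euler on (p,q): p_{n+1} = p_n + h·p', q_{n+1} = q_n + h·q'.
0.900000: (1.340000, 1.100000); f=(2.271700, -1.474000) → (1.635321, 0.908380)
(p(1.03), q(1.03)) ≈ (1.6353, 0.9084)

1.6353, 0.9084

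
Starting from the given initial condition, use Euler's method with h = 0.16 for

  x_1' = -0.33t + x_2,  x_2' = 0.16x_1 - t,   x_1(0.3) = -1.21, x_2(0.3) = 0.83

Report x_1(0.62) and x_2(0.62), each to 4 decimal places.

Euler on (x_1,x_2): x_1_{n+1} = x_1_n + h·x_1', x_2_{n+1} = x_2_n + h·x_2'.
0.300000: (-1.210000, 0.830000); f=(0.731000, -0.493600) → (-1.093040, 0.751024)
0.460000: (-1.093040, 0.751024); f=(0.599224, -0.634886) → (-0.997164, 0.649442)
(x_1(0.62), x_2(0.62)) ≈ (-0.9972, 0.6494)

-0.9972, 0.6494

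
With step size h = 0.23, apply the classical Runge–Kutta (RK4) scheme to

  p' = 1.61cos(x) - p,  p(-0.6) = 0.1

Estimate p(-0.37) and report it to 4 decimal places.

0.3721

RK4: k1 = f(x_n, p_n); k2 = f(x_n + h/2, p_n + (h/2)·k1); k3 = f(x_n + h/2, p_n + (h/2)·k2); k4 = f(x_n + h, p_n + h·k3); p_{n+1} = p_n + (h/6)·(k1 + 2k2 + 2k3 + k4).
x=-0.600000, p=0.100000:
  k1 = f(-0.600000, 0.100000) = 1.228790
  k2 = f(-0.485000, 0.241311) = 1.183016
  k3 = f(-0.485000, 0.236047) = 1.188280
  k4 = f(-0.370000, 0.373304) = 1.127743
  p ← 0.100000 + (0.23/6)·(k1 + 2k2 + 2k3 + k4) = 0.372133
p(-0.37) ≈ 0.3721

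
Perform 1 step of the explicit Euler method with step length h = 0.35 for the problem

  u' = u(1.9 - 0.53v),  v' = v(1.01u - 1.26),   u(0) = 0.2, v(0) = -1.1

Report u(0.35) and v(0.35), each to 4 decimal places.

Euler on (u,v): u_{n+1} = u_n + h·u', v_{n+1} = v_n + h·v'.
0.000000: (0.200000, -1.100000); f=(0.496600, 1.163800) → (0.373810, -0.692670)
(u(0.35), v(0.35)) ≈ (0.3738, -0.6927)

0.3738, -0.6927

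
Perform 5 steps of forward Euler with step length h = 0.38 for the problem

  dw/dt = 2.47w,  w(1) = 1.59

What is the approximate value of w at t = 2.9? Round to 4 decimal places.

43.5350

Euler: w_{n+1} = w_n + h·f(t_n, w_n).
t=1.000000, w=1.590000: f=3.927300 → w ← 1.590000 + 0.38·3.927300 = 3.082374
t=1.380000, w=3.082374: f=7.613464 → w ← 3.082374 + 0.38·7.613464 = 5.975490
t=1.760000, w=5.975490: f=14.759461 → w ← 5.975490 + 0.38·14.759461 = 11.584085
t=2.140000, w=11.584085: f=28.612691 → w ← 11.584085 + 0.38·28.612691 = 22.456908
t=2.520000, w=22.456908: f=55.468563 → w ← 22.456908 + 0.38·55.468563 = 43.534962
w(2.9) ≈ 43.5350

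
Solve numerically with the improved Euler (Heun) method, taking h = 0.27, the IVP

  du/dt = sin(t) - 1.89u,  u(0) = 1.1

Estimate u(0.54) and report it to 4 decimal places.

0.5321

Heun: k1 = f(t_n, u_n); k2 = f(t_n + h, u_n + h·k1); u_{n+1} = u_n + (h/2)·(k1 + k2).
t=0.000000, u=1.100000:
  k1 = f(0.000000, 1.100000) = -2.079000
  k2 = f(0.270000, 0.538670) = -0.751355
  u ← 1.100000 + (0.27/2)·(-2.079000 + (-0.751355)) = 0.717902
t=0.270000, u=0.717902:
  k1 = f(0.270000, 0.717902) = -1.090104
  k2 = f(0.540000, 0.423574) = -0.286419
  u ← 0.717902 + (0.27/2)·(-1.090104 + (-0.286419)) = 0.532072
u(0.54) ≈ 0.5321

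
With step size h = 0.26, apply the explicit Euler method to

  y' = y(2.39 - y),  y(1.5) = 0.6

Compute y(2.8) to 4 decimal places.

2.1579

Euler: y_{n+1} = y_n + h·f(s_n, y_n).
s=1.500000, y=0.600000: f=1.074000 → y ← 0.600000 + 0.26·1.074000 = 0.879240
s=1.760000, y=0.879240: f=1.328321 → y ← 0.879240 + 0.26·1.328321 = 1.224603
s=2.020000, y=1.224603: f=1.427149 → y ← 1.224603 + 0.26·1.427149 = 1.595662
s=2.280000, y=1.595662: f=1.267495 → y ← 1.595662 + 0.26·1.267495 = 1.925211
s=2.540000, y=1.925211: f=0.894817 → y ← 1.925211 + 0.26·0.894817 = 2.157863
y(2.8) ≈ 2.1579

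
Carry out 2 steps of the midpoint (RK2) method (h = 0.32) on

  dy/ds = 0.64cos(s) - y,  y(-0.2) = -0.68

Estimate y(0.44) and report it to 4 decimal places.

-0.0731

Midpoint: k1 = f(s_n, y_n); k2 = f(s_n + h/2, y_n + (h/2)·k1); y_{n+1} = y_n + h·k2.
s=-0.200000, y=-0.680000:
  k1 = f(-0.200000, -0.680000) = 1.307243
  k2 = f(-0.040000, -0.470841) = 1.110329
  y ← -0.680000 + 0.32·1.110329 = -0.324695
s=0.120000, y=-0.324695:
  k1 = f(0.120000, -0.324695) = 0.960092
  k2 = f(0.280000, -0.171080) = 0.786155
  y ← -0.324695 + 0.32·0.786155 = -0.073125
y(0.44) ≈ -0.0731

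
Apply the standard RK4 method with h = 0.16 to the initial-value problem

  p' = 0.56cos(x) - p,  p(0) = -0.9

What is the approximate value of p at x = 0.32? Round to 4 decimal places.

-0.5030

RK4: k1 = f(x_n, p_n); k2 = f(x_n + h/2, p_n + (h/2)·k1); k3 = f(x_n + h/2, p_n + (h/2)·k2); k4 = f(x_n + h, p_n + h·k3); p_{n+1} = p_n + (h/6)·(k1 + 2k2 + 2k3 + k4).
x=0.000000, p=-0.900000:
  k1 = f(0.000000, -0.900000) = 1.460000
  k2 = f(0.080000, -0.783200) = 1.341409
  k3 = f(0.080000, -0.792687) = 1.350896
  k4 = f(0.160000, -0.683857) = 1.236704
  p ← -0.900000 + (0.16/6)·(k1 + 2k2 + 2k3 + k4) = -0.684498
x=0.160000, p=-0.684498:
  k1 = f(0.160000, -0.684498) = 1.237346
  k2 = f(0.240000, -0.585511) = 1.129460
  k3 = f(0.240000, -0.594141) = 1.138091
  k4 = f(0.320000, -0.502404) = 1.033976
  p ← -0.684498 + (0.16/6)·(k1 + 2k2 + 2k3 + k4) = -0.502994
p(0.32) ≈ -0.5030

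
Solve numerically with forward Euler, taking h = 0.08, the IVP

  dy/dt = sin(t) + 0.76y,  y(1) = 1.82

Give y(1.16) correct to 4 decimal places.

2.1900

Euler: y_{n+1} = y_n + h·f(t_n, y_n).
t=1.000000, y=1.820000: f=2.224671 → y ← 1.820000 + 0.08·2.224671 = 1.997974
t=1.080000, y=1.997974: f=2.400418 → y ← 1.997974 + 0.08·2.400418 = 2.190007
y(1.16) ≈ 2.1900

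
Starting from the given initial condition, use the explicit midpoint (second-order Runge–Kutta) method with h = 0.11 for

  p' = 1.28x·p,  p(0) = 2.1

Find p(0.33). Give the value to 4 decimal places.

2.2510

Midpoint: k1 = f(x_n, p_n); k2 = f(x_n + h/2, p_n + (h/2)·k1); p_{n+1} = p_n + h·k2.
x=0.000000, p=2.100000:
  k1 = f(0.000000, 2.100000) = 0.000000
  k2 = f(0.055000, 2.100000) = 0.147840
  p ← 2.100000 + 0.11·0.147840 = 2.116262
x=0.110000, p=2.116262:
  k1 = f(0.110000, 2.116262) = 0.297970
  k2 = f(0.165000, 2.132651) = 0.450416
  p ← 2.116262 + 0.11·0.450416 = 2.165808
x=0.220000, p=2.165808:
  k1 = f(0.220000, 2.165808) = 0.609892
  k2 = f(0.275000, 2.199352) = 0.774172
  p ← 2.165808 + 0.11·0.774172 = 2.250967
p(0.33) ≈ 2.2510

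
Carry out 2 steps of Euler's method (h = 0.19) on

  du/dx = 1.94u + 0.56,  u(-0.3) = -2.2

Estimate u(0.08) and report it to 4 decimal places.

Euler: u_{n+1} = u_n + h·f(x_n, u_n).
x=-0.300000, u=-2.200000: f=-3.708000 → u ← -2.200000 + 0.19·(-3.708000) = -2.904520
x=-0.110000, u=-2.904520: f=-5.074769 → u ← -2.904520 + 0.19·(-5.074769) = -3.868726
u(0.08) ≈ -3.8687

-3.8687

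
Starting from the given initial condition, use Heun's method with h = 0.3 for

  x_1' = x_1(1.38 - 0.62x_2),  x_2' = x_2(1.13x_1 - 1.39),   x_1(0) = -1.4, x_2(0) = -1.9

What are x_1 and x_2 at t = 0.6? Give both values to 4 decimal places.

Heun on (x_1,x_2): k1 = f(t_n, state_n); k2 = f(t_n + h, state_n + h·k1); state_{n+1} = state_n + (h/2)·(k1 + k2).
0.000000: (-1.400000, -1.900000)
  k1 = (-3.581200, 5.646800)
  predictor → (-2.474360, -0.205960)
  k2 = (-3.730581, 0.862154)
  → (-2.496767, -0.923657)
0.300000: (-2.496767, -0.923657)
  k1 = (-4.875355, 3.889840)
  predictor → (-3.959374, 0.243295)
  k2 = (-4.866692, -1.426704)
  → (-3.958074, -0.554187)
(x_1(0.6), x_2(0.6)) ≈ (-3.9581, -0.5542)

-3.9581, -0.5542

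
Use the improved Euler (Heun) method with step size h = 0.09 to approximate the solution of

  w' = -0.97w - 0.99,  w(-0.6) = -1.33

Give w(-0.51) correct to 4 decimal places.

Heun: k1 = f(x_n, w_n); k2 = f(x_n + h, w_n + h·k1); w_{n+1} = w_n + (h/2)·(k1 + k2).
x=-0.600000, w=-1.330000:
  k1 = f(-0.600000, -1.330000) = 0.300100
  k2 = f(-0.510000, -1.302991) = 0.273901
  w ← -1.330000 + (0.09/2)·(0.300100 + 0.273901) = -1.304170
w(-0.51) ≈ -1.3042

-1.3042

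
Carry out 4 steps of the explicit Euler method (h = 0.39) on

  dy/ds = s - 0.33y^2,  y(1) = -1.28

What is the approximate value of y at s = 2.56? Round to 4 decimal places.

Euler: y_{n+1} = y_n + h·f(s_n, y_n).
s=1.000000, y=-1.280000: f=0.459328 → y ← -1.280000 + 0.39·0.459328 = -1.100862
s=1.390000, y=-1.100862: f=0.990074 → y ← -1.100862 + 0.39·0.990074 = -0.714733
s=1.780000, y=-0.714733: f=1.611422 → y ← -0.714733 + 0.39·1.611422 = -0.086279
s=2.170000, y=-0.086279: f=2.167543 → y ← -0.086279 + 0.39·2.167543 = 0.759063
y(2.56) ≈ 0.7591

0.7591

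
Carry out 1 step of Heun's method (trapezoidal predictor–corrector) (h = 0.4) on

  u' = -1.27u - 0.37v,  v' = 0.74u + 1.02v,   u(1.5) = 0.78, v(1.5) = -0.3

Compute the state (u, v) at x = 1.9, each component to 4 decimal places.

Heun on (u,v): k1 = f(x_n, state_n); k2 = f(x_n + h, state_n + h·k1); state_{n+1} = state_n + (h/2)·(k1 + k2).
1.500000: (0.780000, -0.300000)
  k1 = (-0.879600, 0.271200)
  predictor → (0.428160, -0.191520)
  k2 = (-0.472901, 0.121488)
  → (0.509500, -0.221462)
(u(1.9), v(1.9)) ≈ (0.5095, -0.2215)

0.5095, -0.2215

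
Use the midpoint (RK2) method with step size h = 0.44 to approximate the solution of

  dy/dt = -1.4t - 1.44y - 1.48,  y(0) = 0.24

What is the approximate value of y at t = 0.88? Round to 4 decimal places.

-1.0176

Midpoint: k1 = f(t_n, y_n); k2 = f(t_n + h/2, y_n + (h/2)·k1); y_{n+1} = y_n + h·k2.
t=0.000000, y=0.240000:
  k1 = f(0.000000, 0.240000) = -1.825600
  k2 = f(0.220000, -0.161632) = -1.555250
  y ← 0.240000 + 0.44·(-1.555250) = -0.444310
t=0.440000, y=-0.444310:
  k1 = f(0.440000, -0.444310) = -1.456194
  k2 = f(0.660000, -0.764673) = -1.302872
  y ← -0.444310 + 0.44·(-1.302872) = -1.017573
y(0.88) ≈ -1.0176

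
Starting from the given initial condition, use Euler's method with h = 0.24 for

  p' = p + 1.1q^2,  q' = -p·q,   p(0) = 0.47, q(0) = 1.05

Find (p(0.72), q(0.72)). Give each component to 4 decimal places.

1.7708, 0.5043

Euler on (p,q): p_{n+1} = p_n + h·p', q_{n+1} = q_n + h·q'.
0.000000: (0.470000, 1.050000); f=(1.682750, -0.493500) → (0.873860, 0.931560)
0.240000: (0.873860, 0.931560); f=(1.828444, -0.814053) → (1.312687, 0.736187)
0.480000: (1.312687, 0.736187); f=(1.908856, -0.966383) → (1.770812, 0.504255)
(p(0.72), q(0.72)) ≈ (1.7708, 0.5043)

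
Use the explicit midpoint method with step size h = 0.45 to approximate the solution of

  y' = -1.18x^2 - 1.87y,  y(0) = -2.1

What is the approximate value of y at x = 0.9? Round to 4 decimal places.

-0.7622

Midpoint: k1 = f(x_n, y_n); k2 = f(x_n + h/2, y_n + (h/2)·k1); y_{n+1} = y_n + h·k2.
x=0.000000, y=-2.100000:
  k1 = f(0.000000, -2.100000) = 3.927000
  k2 = f(0.225000, -1.216425) = 2.214977
  y ← -2.100000 + 0.45·2.214977 = -1.103260
x=0.450000, y=-1.103260:
  k1 = f(0.450000, -1.103260) = 1.824147
  k2 = f(0.675000, -0.692827) = 0.757949
  y ← -1.103260 + 0.45·0.757949 = -0.762183
y(0.9) ≈ -0.7622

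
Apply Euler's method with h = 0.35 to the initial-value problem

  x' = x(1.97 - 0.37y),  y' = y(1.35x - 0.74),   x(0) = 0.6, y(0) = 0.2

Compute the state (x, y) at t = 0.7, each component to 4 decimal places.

1.6599, 0.2485

Euler on (x,y): x_{n+1} = x_n + h·x', y_{n+1} = y_n + h·y'.
0.000000: (0.600000, 0.200000); f=(1.137600, 0.014000) → (0.998160, 0.204900)
0.350000: (0.998160, 0.204900); f=(1.890702, 0.124480) → (1.659906, 0.248468)
(x(0.7), y(0.7)) ≈ (1.6599, 0.2485)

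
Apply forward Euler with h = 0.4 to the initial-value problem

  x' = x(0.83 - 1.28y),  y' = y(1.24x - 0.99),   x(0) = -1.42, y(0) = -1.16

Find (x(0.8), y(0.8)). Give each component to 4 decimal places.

-3.4798, -0.0876

Euler on (x,y): x_{n+1} = x_n + h·x', y_{n+1} = y_n + h·y'.
0.000000: (-1.420000, -1.160000); f=(-3.287016, 3.190928) → (-2.734806, 0.116371)
0.400000: (-2.734806, 0.116371); f=(-1.862526, -0.509841) → (-3.479817, -0.087565)
(x(0.8), y(0.8)) ≈ (-3.4798, -0.0876)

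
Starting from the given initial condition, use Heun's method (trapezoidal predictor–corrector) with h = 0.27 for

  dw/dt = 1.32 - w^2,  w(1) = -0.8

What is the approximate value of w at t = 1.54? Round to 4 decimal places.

Heun: k1 = f(t_n, w_n); k2 = f(t_n + h, w_n + h·k1); w_{n+1} = w_n + (h/2)·(k1 + k2).
t=1.000000, w=-0.800000:
  k1 = f(1.000000, -0.800000) = 0.680000
  k2 = f(1.270000, -0.616400) = 0.940051
  w ← -0.800000 + (0.27/2)·(0.680000 + 0.940051) = -0.581293
t=1.270000, w=-0.581293:
  k1 = f(1.270000, -0.581293) = 0.982098
  k2 = f(1.540000, -0.316127) = 1.220064
  w ← -0.581293 + (0.27/2)·(0.982098 + 1.220064) = -0.284001
w(1.54) ≈ -0.2840

-0.2840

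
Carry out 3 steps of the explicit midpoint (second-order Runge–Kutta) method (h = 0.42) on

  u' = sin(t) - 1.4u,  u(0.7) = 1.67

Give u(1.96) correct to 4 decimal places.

Midpoint: k1 = f(t_n, u_n); k2 = f(t_n + h/2, u_n + (h/2)·k1); u_{n+1} = u_n + h·k2.
t=0.700000, u=1.670000:
  k1 = f(0.700000, 1.670000) = -1.693782
  k2 = f(0.910000, 1.314306) = -1.050524
  u ← 1.670000 + 0.42·(-1.050524) = 1.228780
t=1.120000, u=1.228780:
  k1 = f(1.120000, 1.228780) = -0.820191
  k2 = f(1.330000, 1.056540) = -0.508007
  u ← 1.228780 + 0.42·(-0.508007) = 1.015417
t=1.540000, u=1.015417:
  k1 = f(1.540000, 1.015417) = -0.422058
  k2 = f(1.750000, 0.926785) = -0.313513
  u ← 1.015417 + 0.42·(-0.313513) = 0.883742
u(1.96) ≈ 0.8837

0.8837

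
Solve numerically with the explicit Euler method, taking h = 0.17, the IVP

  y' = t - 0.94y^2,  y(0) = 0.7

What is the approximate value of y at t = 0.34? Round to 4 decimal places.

0.5888

Euler: y_{n+1} = y_n + h·f(t_n, y_n).
t=0.000000, y=0.700000: f=-0.460600 → y ← 0.700000 + 0.17·(-0.460600) = 0.621698
t=0.170000, y=0.621698: f=-0.193318 → y ← 0.621698 + 0.17·(-0.193318) = 0.588834
y(0.34) ≈ 0.5888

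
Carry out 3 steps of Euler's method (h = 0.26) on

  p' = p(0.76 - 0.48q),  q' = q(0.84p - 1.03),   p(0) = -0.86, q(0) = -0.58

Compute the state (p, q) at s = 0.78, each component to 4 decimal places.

Euler on (p,q): p_{n+1} = p_n + h·p', q_{n+1} = q_n + h·q'.
0.000000: (-0.860000, -0.580000); f=(-0.893024, 1.016392) → (-1.092186, -0.315738)
0.260000: (-1.092186, -0.315738); f=(-0.995587, 0.614880) → (-1.351039, -0.155869)
0.520000: (-1.351039, -0.155869); f=(-1.127871, 0.337437) → (-1.644285, -0.068136)
(p(0.78), q(0.78)) ≈ (-1.6443, -0.0681)

-1.6443, -0.0681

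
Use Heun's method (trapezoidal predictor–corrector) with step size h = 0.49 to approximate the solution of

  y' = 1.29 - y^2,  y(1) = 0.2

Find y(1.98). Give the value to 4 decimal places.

Heun: k1 = f(t_n, y_n); k2 = f(t_n + h, y_n + h·k1); y_{n+1} = y_n + (h/2)·(k1 + k2).
t=1.000000, y=0.200000:
  k1 = f(1.000000, 0.200000) = 1.250000
  k2 = f(1.490000, 0.812500) = 0.629844
  y ← 0.200000 + (0.49/2)·(1.250000 + 0.629844) = 0.660562
t=1.490000, y=0.660562:
  k1 = f(1.490000, 0.660562) = 0.853658
  k2 = f(1.980000, 1.078854) = 0.126074
  y ← 0.660562 + (0.49/2)·(0.853658 + 0.126074) = 0.900596
y(1.98) ≈ 0.9006

0.9006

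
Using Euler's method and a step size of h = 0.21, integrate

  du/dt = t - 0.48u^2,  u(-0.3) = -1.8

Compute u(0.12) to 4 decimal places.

Euler: u_{n+1} = u_n + h·f(t_n, u_n).
t=-0.300000, u=-1.800000: f=-1.855200 → u ← -1.800000 + 0.21·(-1.855200) = -2.189592
t=-0.090000, u=-2.189592: f=-2.391270 → u ← -2.189592 + 0.21·(-2.391270) = -2.691759
u(0.12) ≈ -2.6918

-2.6918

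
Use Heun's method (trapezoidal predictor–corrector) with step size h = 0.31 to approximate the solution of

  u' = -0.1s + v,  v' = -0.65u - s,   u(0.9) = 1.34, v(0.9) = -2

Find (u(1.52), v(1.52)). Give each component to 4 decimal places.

-0.3019, -2.9934

Heun on (u,v): k1 = f(s_n, state_n); k2 = f(s_n + h, state_n + h·k1); state_{n+1} = state_n + (h/2)·(k1 + k2).
0.900000: (1.340000, -2.000000)
  k1 = (-2.090000, -1.771000)
  predictor → (0.692100, -2.549010)
  k2 = (-2.670010, -1.659865)
  → (0.602198, -2.531784)
1.210000: (0.602198, -2.531784)
  k1 = (-2.652784, -1.601429)
  predictor → (-0.220165, -3.028227)
  k2 = (-3.180227, -1.376893)
  → (-0.301918, -2.993424)
(u(1.52), v(1.52)) ≈ (-0.3019, -2.9934)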